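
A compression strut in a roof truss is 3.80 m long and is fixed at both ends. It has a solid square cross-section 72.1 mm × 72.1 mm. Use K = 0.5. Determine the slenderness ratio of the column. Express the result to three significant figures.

I = a⁴/12 = 72.1⁴/12 = 2.252×10^6 mm⁴
A = 5.198×10^3 mm²;  r_min = √(I/A) = √(2.252×10^6/5.198×10^3) = 20.81 mm
L_e = K·L = 0.5 × 3.80 m = 1.900 m = 1900.0 mm
λ = L_e / r_min = 1900.0 / 20.81 = 91.3

λ ≈ 91.3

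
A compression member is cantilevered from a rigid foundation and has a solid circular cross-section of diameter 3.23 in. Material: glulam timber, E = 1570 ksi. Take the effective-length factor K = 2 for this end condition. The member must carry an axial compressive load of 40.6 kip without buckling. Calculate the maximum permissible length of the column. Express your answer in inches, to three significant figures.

L_max ≈ 22.6 in

I = πd⁴/64 = π×3.23⁴/64 = 5.343 in⁴
At the buckling limit P_cr = P = 4.060×10^4 lb
From P_cr = π²EI/(K·L)²:  L = (1/K)·√(π²EI/P_cr) = (1/2)·√(π²×1.57×10^6×5.343/4.060×10^4)
L = 22.6 in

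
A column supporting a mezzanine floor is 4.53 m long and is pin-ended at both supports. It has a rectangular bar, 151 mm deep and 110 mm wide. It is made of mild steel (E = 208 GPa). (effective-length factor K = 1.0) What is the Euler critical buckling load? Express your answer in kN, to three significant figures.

P_cr ≈ 1680 kN

Buckling occurs about the weak axis: I_min = h·b³/12 with b = 110 mm (the shorter side).
I_min = 151×110³/12 = 1.675×10^7 mm⁴
I = 1.675×10^7 mm⁴ = 1.675×10^-5 m⁴
Effective length L_e = K·L = 1 × 4.53 = 4.530 m
P_cr = π²EI / L_e² = π² × 208×10⁹ × 1.675×10^-5 / 4.530² = 1.675×10^6 N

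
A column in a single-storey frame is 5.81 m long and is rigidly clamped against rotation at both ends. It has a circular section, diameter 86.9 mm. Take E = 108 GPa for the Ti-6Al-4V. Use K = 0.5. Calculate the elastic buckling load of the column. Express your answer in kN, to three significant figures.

I = πd⁴/64 = π×86.9⁴/64 = 2.799×10^6 mm⁴
I = 2.799×10^6 mm⁴ = 2.799×10^-6 m⁴
Effective length L_e = K·L = 0.5 × 5.81 = 2.905 m
P_cr = π²EI / L_e² = π² × 108×10⁹ × 2.799×10^-6 / 2.905² = 3.536×10^5 N

P_cr ≈ 354 kN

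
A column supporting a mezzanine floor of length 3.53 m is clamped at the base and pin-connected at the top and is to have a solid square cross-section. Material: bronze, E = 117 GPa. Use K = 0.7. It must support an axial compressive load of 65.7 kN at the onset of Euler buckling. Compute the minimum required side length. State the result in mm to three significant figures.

L_e = K·L = 0.7 × 3.53 = 2.471 m
Required I = P_cr·L_e²/(π²E) = 6.570×10^4 × 2.471² / (π² × 1.17×10^11) = 3.474×10^-7 m⁴
I_req = 3.474×10^5 mm⁴
Solid square: I = a⁴/12  ⇒  a = (12I)^(1/4) = (12×3.474×10^5)^(1/4) = 45.2 mm

a ≈ 45.2 mm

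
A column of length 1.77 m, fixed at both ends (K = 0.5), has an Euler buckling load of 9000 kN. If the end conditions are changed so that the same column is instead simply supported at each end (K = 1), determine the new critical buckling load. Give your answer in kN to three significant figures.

P_cr ≈ 2250 kN

P_cr ∝ 1/K², so P_cr,new = P_cr,old × (K_old/K_new)² = 9000 × (0.5/1)²
= 9000 × 0.2500 = 2250 kN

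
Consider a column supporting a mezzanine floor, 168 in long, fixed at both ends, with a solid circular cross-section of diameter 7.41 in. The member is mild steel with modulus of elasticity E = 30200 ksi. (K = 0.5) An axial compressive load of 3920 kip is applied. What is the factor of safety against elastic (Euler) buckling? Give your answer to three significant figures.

I = πd⁴/64 = π×7.41⁴/64 = 148.0 in⁴
Effective length L_e = K·L = 0.5 × 168 = 84.00 in
P_cr = π²EI / L_e² = π² × 30200×10³ × 148.0 / 84.00² = 6.252×10^6 lb
Factor of safety n = P_cr / P = 6251.6 / 3920 = 1.59

n ≈ 1.59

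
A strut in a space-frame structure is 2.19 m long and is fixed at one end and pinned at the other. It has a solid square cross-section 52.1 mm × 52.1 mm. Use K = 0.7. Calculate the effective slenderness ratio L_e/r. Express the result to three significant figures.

I = a⁴/12 = 52.1⁴/12 = 6.140×10^5 mm⁴
A = 2.714×10^3 mm²;  r_min = √(I/A) = √(6.140×10^5/2.714×10^3) = 15.04 mm
L_e = K·L = 0.7 × 2.19 m = 1.533 m = 1533.0 mm
λ = L_e / r_min = 1533.0 / 15.04 = 102

λ ≈ 102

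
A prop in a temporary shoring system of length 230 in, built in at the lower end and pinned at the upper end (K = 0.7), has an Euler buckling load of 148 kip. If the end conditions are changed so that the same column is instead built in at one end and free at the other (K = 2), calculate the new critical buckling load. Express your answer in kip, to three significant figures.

P_cr ∝ 1/K², so P_cr,new = P_cr,old × (K_old/K_new)² = 148 × (0.7/2)²
= 148 × 0.1225 = 18.1 kip

P_cr ≈ 18.1 kip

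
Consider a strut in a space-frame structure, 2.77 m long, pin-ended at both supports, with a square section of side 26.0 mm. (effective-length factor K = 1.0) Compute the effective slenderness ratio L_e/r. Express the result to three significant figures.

λ ≈ 369

For a square r = a/√12 = 26.0/√12 = 7.506 mm
L_e = K·L = 1 × 2.77 m = 2.770 m = 2770.0 mm
λ = L_e / r_min = 2770.0 / 7.506 = 369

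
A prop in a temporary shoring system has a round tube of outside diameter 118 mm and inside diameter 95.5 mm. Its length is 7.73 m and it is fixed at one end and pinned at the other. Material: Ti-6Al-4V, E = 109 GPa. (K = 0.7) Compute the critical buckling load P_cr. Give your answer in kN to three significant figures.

d_o = 118 mm, d_i = 95.5 mm
I = π(d_o⁴ − d_i⁴)/64 = π(118⁴ − 95.50⁴)/64 = 5.434×10^6 mm⁴
I = 5.434×10^6 mm⁴ = 5.434×10^-6 m⁴
Effective length L_e = K·L = 0.7 × 7.73 = 5.411 m
P_cr = π²EI / L_e² = π² × 109×10⁹ × 5.434×10^-6 / 5.411² = 1.997×10^5 N

P_cr ≈ 200 kN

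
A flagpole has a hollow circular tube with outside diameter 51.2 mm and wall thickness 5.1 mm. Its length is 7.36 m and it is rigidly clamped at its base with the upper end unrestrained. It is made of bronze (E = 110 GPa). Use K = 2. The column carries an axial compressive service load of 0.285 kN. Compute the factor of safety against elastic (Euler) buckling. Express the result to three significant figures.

n ≈ 3.49

Inner diameter d_i = 51.2 − 2×5.1 = 41.00 mm
I = π(d_o⁴ − d_i⁴)/64 = π(51.2⁴ − 41.00⁴)/64 = 1.986×10^5 mm⁴
I = 1.986×10^5 mm⁴ = 1.986×10^-7 m⁴
Effective length L_e = K·L = 2 × 7.36 = 14.72 m
P_cr = π²EI / L_e² = π² × 110×10⁹ × 1.986×10^-7 / 14.72² = 995.2 N
Factor of safety n = P_cr / P = 0.99516 / 0.285 = 3.49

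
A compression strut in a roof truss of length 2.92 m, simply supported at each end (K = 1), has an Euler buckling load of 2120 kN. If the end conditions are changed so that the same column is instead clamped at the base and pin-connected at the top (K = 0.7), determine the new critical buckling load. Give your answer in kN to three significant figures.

P_cr ≈ 4330 kN

P_cr ∝ 1/K², so P_cr,new = P_cr,old × (K_old/K_new)² = 2120 × (1/0.7)²
= 2120 × 2.041 = 4330 kN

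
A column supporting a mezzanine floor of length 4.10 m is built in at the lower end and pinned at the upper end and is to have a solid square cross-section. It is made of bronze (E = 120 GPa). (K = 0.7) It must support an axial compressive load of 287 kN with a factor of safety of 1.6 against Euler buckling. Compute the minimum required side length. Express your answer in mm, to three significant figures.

Required P_cr = n·P = 1.6 × 287 = 459.2 kN
L_e = K·L = 0.7 × 4.10 = 2.870 m
Required I = P_cr·L_e²/(π²E) = 4.592×10^5 × 2.870² / (π² × 1.20×10^11) = 3.194×10^-6 m⁴
I_req = 3.194×10^6 mm⁴
Solid square: I = a⁴/12  ⇒  a = (12I)^(1/4) = (12×3.194×10^6)^(1/4) = 78.7 mm

a ≈ 78.7 mm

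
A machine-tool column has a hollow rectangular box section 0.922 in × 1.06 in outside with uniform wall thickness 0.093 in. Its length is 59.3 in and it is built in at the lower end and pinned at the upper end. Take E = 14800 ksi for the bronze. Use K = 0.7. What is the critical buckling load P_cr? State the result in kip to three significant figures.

Inner dimensions: h_i = 1.06 − 2×0.093 = 0.8740 in, b_i = 0.922 − 2×0.093 = 0.7360 in
Weak-axis I_min = (h_o·b_o³ − h_i·b_i³)/12 with b_o = 0.922, b_i = 0.7360 in (shorter outer/inner sides).
I_min = (1.06×0.922³ − 0.8740×0.7360³)/12 = 4.020×10^-2 in⁴
Effective length L_e = K·L = 0.7 × 59.3 = 41.51 in
P_cr = π²EI / L_e² = π² × 14800×10³ × 4.020×10^-2 / 41.51² = 3.408×10^3 lb

P_cr ≈ 3.41 kip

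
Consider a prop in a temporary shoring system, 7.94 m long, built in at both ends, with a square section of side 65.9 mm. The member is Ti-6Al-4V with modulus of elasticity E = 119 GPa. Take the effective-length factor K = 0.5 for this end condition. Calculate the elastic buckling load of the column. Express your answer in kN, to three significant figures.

I = a⁴/12 = 65.9⁴/12 = 1.572×10^6 mm⁴
I = 1.572×10^6 mm⁴ = 1.572×10^-6 m⁴
Effective length L_e = K·L = 0.5 × 7.94 = 3.970 m
P_cr = π²EI / L_e² = π² × 119×10⁹ × 1.572×10^-6 / 3.970² = 1.171×10^5 N

P_cr ≈ 117 kN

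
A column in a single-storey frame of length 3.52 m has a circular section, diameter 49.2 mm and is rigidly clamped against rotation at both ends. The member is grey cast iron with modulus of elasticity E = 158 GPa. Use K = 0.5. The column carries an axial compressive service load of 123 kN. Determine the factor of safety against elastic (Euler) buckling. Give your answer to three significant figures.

I = πd⁴/64 = π×49.2⁴/64 = 2.876×10^5 mm⁴
I = 2.876×10^5 mm⁴ = 2.876×10^-7 m⁴
Effective length L_e = K·L = 0.5 × 3.52 = 1.760 m
P_cr = π²EI / L_e² = π² × 158×10⁹ × 2.876×10^-7 / 1.760² = 1.448×10^5 N
Factor of safety n = P_cr / P = 144.80 / 123 = 1.18

n ≈ 1.18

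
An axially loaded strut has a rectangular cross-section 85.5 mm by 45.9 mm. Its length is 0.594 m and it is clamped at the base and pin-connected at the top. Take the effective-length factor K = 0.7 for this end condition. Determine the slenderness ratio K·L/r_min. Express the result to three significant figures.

λ ≈ 31.4

Buckling occurs about the weak axis: I_min = h·b³/12 with b = 45.9 mm (the shorter side).
I_min = 85.5×45.9³/12 = 6.890×10^5 mm⁴
A = 3.924×10^3 mm²;  r_min = √(I/A) = √(6.890×10^5/3.924×10^3) = 13.25 mm
L_e = K·L = 0.7 × 0.594 m = 0.4158 m = 415.80 mm
λ = L_e / r_min = 415.80 / 13.25 = 31.4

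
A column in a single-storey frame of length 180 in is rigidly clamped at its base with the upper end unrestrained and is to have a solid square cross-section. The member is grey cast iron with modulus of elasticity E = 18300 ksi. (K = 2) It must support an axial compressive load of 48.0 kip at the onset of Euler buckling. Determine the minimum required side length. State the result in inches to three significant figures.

L_e = K·L = 2 × 180 = 360.0 in
Required I = P_cr·L_e²/(π²E) = 4.800×10^4 × 360.0² / (π² × 1.83×10^7) = 34.44 in⁴
Solid square: I = a⁴/12  ⇒  a = (12I)^(1/4) = (12×34.44)^(1/4) = 4.51 in

a ≈ 4.51 in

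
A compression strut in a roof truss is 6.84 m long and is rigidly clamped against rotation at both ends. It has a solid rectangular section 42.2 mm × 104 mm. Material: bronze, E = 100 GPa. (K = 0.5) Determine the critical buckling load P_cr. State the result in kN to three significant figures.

P_cr ≈ 55.0 kN

Buckling occurs about the weak axis: I_min = h·b³/12 with b = 42.2 mm (the shorter side).
I_min = 104×42.2³/12 = 6.513×10^5 mm⁴
I = 6.513×10^5 mm⁴ = 6.513×10^-7 m⁴
Effective length L_e = K·L = 0.5 × 6.84 = 3.420 m
P_cr = π²EI / L_e² = π² × 100×10⁹ × 6.513×10^-7 / 3.420² = 5.496×10^4 N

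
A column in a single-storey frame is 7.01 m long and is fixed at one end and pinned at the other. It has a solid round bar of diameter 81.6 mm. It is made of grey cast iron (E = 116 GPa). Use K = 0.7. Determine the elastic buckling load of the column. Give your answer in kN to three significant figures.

P_cr ≈ 103 kN

I = πd⁴/64 = π×81.6⁴/64 = 2.176×10^6 mm⁴
I = 2.176×10^6 mm⁴ = 2.176×10^-6 m⁴
Effective length L_e = K·L = 0.7 × 7.01 = 4.907 m
P_cr = π²EI / L_e² = π² × 116×10⁹ × 2.176×10^-6 / 4.907² = 1.035×10^5 N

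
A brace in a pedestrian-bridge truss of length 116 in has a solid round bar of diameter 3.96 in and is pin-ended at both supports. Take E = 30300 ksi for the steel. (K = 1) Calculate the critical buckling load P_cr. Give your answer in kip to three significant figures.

P_cr ≈ 268 kip

I = πd⁴/64 = π×3.96⁴/64 = 12.07 in⁴
Effective length L_e = K·L = 1 × 116 = 116.0 in
P_cr = π²EI / L_e² = π² × 30300×10³ × 12.07 / 116.0² = 2.683×10^5 lb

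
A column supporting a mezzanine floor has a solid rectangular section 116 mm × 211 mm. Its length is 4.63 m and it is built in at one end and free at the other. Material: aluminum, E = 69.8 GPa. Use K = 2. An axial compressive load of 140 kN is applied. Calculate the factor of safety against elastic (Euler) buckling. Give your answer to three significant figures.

n ≈ 1.57

Buckling occurs about the weak axis: I_min = h·b³/12 with b = 116 mm (the shorter side).
I_min = 211×116³/12 = 2.745×10^7 mm⁴
I = 2.745×10^7 mm⁴ = 2.745×10^-5 m⁴
Effective length L_e = K·L = 2 × 4.63 = 9.260 m
P_cr = π²EI / L_e² = π² × 69.8×10⁹ × 2.745×10^-5 / 9.260² = 2.205×10^5 N
Factor of safety n = P_cr / P = 220.50 / 140 = 1.57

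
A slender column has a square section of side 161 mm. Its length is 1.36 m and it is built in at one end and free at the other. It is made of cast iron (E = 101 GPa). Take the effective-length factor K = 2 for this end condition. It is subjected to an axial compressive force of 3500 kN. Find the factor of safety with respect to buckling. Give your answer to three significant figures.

n ≈ 2.16

I = a⁴/12 = 161⁴/12 = 5.599×10^7 mm⁴
I = 5.599×10^7 mm⁴ = 5.599×10^-5 m⁴
Effective length L_e = K·L = 2 × 1.36 = 2.720 m
P_cr = π²EI / L_e² = π² × 101×10⁹ × 5.599×10^-5 / 2.720² = 7.544×10^6 N
Factor of safety n = P_cr / P = 7544.1 / 3500 = 2.16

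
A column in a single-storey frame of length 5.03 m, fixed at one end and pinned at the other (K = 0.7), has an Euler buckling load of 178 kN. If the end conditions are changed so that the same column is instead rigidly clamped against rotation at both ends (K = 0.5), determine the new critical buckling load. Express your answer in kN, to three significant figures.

P_cr ≈ 349 kN

P_cr ∝ 1/K², so P_cr,new = P_cr,old × (K_old/K_new)² = 178 × (0.7/0.5)²
= 178 × 1.960 = 349 kN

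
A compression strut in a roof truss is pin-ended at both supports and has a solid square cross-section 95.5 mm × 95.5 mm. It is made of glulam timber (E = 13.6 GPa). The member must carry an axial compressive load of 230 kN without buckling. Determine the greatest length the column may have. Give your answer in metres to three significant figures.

L_max ≈ 2.01 m

I = a⁴/12 = 95.5⁴/12 = 6.932×10^6 mm⁴
I = 6.932×10^-6 m⁴
At the buckling limit P_cr = P = 2.300×10^5 N
From P_cr = π²EI/(K·L)²:  L = (1/K)·√(π²EI/P_cr) = (1/1)·√(π²×1.36×10^10×6.932×10^-6/2.300×10^5)
L = 2.01 m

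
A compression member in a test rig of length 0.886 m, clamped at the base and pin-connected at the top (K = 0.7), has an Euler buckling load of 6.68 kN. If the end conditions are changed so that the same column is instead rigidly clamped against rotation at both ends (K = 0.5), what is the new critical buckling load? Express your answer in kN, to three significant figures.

P_cr ≈ 13.1 kN

P_cr ∝ 1/K², so P_cr,new = P_cr,old × (K_old/K_new)² = 6.68 × (0.7/0.5)²
= 6.68 × 1.960 = 13.1 kN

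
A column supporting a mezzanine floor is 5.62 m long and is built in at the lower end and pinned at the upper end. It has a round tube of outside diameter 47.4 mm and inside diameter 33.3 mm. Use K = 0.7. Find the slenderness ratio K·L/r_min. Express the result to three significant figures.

λ ≈ 272

d_o = 47.4 mm, d_i = 33.3 mm
I = π(d_o⁴ − d_i⁴)/64 = π(47.4⁴ − 33.30⁴)/64 = 1.874×10^5 mm⁴
A = 893.7 mm²;  r_min = √(I/A) = √(1.874×10^5/893.7) = 14.48 mm
L_e = K·L = 0.7 × 5.62 m = 3.934 m = 3934.0 mm
λ = L_e / r_min = 3934.0 / 14.48 = 272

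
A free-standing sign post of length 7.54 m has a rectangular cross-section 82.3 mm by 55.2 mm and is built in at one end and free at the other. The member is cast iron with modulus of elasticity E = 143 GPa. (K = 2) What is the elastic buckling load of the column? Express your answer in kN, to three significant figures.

Buckling occurs about the weak axis: I_min = h·b³/12 with b = 55.2 mm (the shorter side).
I_min = 82.3×55.2³/12 = 1.154×10^6 mm⁴
I = 1.154×10^6 mm⁴ = 1.154×10^-6 m⁴
Effective length L_e = K·L = 2 × 7.54 = 15.08 m
P_cr = π²EI / L_e² = π² × 143×10⁹ × 1.154×10^-6 / 15.08² = 7.159×10^3 N

P_cr ≈ 7.16 kN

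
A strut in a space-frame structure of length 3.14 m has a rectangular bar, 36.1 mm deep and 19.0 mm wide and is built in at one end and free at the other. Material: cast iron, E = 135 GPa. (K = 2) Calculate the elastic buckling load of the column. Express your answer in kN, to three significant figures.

Buckling occurs about the weak axis: I_min = h·b³/12 with b = 19.0 mm (the shorter side).
I_min = 36.1×19.0³/12 = 2.063×10^4 mm⁴
I = 2.063×10^4 mm⁴ = 2.063×10^-8 m⁴
Effective length L_e = K·L = 2 × 3.14 = 6.280 m
P_cr = π²EI / L_e² = π² × 135×10⁹ × 2.063×10^-8 / 6.280² = 697.1 N

P_cr ≈ 0.697 kN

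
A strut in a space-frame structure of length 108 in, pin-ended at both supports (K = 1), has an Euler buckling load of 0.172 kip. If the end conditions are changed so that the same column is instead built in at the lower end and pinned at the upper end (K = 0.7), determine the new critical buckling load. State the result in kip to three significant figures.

P_cr ∝ 1/K², so P_cr,new = P_cr,old × (K_old/K_new)² = 0.172 × (1/0.7)²
= 0.172 × 2.041 = 0.351 kip

P_cr ≈ 0.351 kip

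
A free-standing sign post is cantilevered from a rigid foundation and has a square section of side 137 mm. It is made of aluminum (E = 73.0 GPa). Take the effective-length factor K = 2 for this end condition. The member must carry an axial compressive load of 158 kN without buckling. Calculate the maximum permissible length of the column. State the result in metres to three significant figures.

L_max ≈ 5.78 m

I = a⁴/12 = 137⁴/12 = 2.936×10^7 mm⁴
I = 2.936×10^-5 m⁴
At the buckling limit P_cr = P = 1.580×10^5 N
From P_cr = π²EI/(K·L)²:  L = (1/K)·√(π²EI/P_cr) = (1/2)·√(π²×7.30×10^10×2.936×10^-5/1.580×10^5)
L = 5.78 m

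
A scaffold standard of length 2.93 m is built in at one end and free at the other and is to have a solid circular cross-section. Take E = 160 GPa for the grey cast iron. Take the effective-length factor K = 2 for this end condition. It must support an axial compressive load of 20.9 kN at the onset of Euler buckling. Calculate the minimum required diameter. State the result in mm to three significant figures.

d ≈ 55.2 mm

L_e = K·L = 2 × 2.93 = 5.860 m
Required I = P_cr·L_e²/(π²E) = 2.090×10^4 × 5.860² / (π² × 1.60×10^11) = 4.545×10^-7 m⁴
I_req = 4.545×10^5 mm⁴
Solid circle: I = πd⁴/64  ⇒  d = (64I/π)^(1/4) = (64×4.545×10^5/π)^(1/4) = 55.2 mm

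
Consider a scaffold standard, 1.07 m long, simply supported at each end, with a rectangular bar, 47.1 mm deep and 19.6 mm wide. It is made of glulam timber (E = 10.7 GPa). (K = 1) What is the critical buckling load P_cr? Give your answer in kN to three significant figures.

Buckling occurs about the weak axis: I_min = h·b³/12 with b = 19.6 mm (the shorter side).
I_min = 47.1×19.6³/12 = 2.955×10^4 mm⁴
I = 2.955×10^4 mm⁴ = 2.955×10^-8 m⁴
Effective length L_e = K·L = 1 × 1.07 = 1.070 m
P_cr = π²EI / L_e² = π² × 10.7×10⁹ × 2.955×10^-8 / 1.070² = 2.726×10^3 N

P_cr ≈ 2.73 kN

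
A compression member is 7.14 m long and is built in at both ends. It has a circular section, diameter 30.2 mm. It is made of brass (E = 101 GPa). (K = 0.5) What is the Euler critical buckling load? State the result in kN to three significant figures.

I = πd⁴/64 = π×30.2⁴/64 = 4.083×10^4 mm⁴
I = 4.083×10^4 mm⁴ = 4.083×10^-8 m⁴
Effective length L_e = K·L = 0.5 × 7.14 = 3.570 m
P_cr = π²EI / L_e² = π² × 101×10⁹ × 4.083×10^-8 / 3.570² = 3.194×10^3 N

P_cr ≈ 3.19 kN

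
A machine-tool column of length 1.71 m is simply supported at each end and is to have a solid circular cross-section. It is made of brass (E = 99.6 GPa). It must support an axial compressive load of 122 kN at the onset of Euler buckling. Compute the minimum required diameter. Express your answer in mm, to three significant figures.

L_e = K·L = 1 × 1.71 = 1.710 m
Required I = P_cr·L_e²/(π²E) = 1.220×10^5 × 1.710² / (π² × 9.96×10^10) = 3.629×10^-7 m⁴
I_req = 3.629×10^5 mm⁴
Solid circle: I = πd⁴/64  ⇒  d = (64I/π)^(1/4) = (64×3.629×10^5/π)^(1/4) = 52.1 mm

d ≈ 52.1 mm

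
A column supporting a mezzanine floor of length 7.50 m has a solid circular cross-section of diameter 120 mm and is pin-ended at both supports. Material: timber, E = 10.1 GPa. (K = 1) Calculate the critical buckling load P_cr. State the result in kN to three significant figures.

I = πd⁴/64 = π×120⁴/64 = 1.018×10^7 mm⁴
I = 1.018×10^7 mm⁴ = 1.018×10^-5 m⁴
Effective length L_e = K·L = 1 × 7.50 = 7.500 m
P_cr = π²EI / L_e² = π² × 10.1×10⁹ × 1.018×10^-5 / 7.500² = 1.804×10^4 N

P_cr ≈ 18.0 kN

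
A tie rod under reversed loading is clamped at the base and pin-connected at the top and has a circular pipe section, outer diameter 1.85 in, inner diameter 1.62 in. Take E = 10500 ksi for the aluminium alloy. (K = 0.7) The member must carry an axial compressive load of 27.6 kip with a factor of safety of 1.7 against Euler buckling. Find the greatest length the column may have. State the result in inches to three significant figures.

d_o = 1.85 in, d_i = 1.62 in
I = π(d_o⁴ − d_i⁴)/64 = π(1.85⁴ − 1.620⁴)/64 = 0.2369 in⁴
Required critical load P_cr = n·P = 1.7 × 27.6 = 46.92 kip = 4.692×10^4 lb
From P_cr = π²EI/(K·L)²:  L = (1/K)·√(π²EI/P_cr) = (1/0.7)·√(π²×1.05×10^7×0.2369/4.692×10^4)
L = 32.7 in

L_max ≈ 32.7 in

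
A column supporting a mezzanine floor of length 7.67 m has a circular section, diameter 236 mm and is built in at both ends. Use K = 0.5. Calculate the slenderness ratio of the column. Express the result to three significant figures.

I = πd⁴/64 = π×236⁴/64 = 1.523×10^8 mm⁴
A = 4.374×10^4 mm²;  r_min = √(I/A) = √(1.523×10^8/4.374×10^4) = 59.00 mm
L_e = K·L = 0.5 × 7.67 m = 3.835 m = 3835.0 mm
λ = L_e / r_min = 3835.0 / 59.00 = 65.0

λ ≈ 65.0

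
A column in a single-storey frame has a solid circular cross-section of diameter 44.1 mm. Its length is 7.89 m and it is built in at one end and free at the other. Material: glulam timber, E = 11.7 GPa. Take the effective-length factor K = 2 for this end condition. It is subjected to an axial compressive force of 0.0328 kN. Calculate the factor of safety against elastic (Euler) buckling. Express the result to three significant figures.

I = πd⁴/64 = π×44.1⁴/64 = 1.857×10^5 mm⁴
I = 1.857×10^5 mm⁴ = 1.857×10^-7 m⁴
Effective length L_e = K·L = 2 × 7.89 = 15.78 m
P_cr = π²EI / L_e² = π² × 11.7×10⁹ × 1.857×10^-7 / 15.78² = 86.10 N
Factor of safety n = P_cr / P = 0.086099 / 0.0328 = 2.62

n ≈ 2.62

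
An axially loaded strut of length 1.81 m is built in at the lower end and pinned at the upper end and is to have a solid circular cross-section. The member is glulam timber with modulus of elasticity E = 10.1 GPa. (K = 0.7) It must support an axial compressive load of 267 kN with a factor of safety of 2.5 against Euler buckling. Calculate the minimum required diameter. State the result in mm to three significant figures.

d ≈ 122 mm

Required P_cr = n·P = 2.5 × 267 = 667.5 kN
L_e = K·L = 0.7 × 1.81 = 1.267 m
Required I = P_cr·L_e²/(π²E) = 6.675×10^5 × 1.267² / (π² × 1.01×10^10) = 1.075×10^-5 m⁴
I_req = 1.075×10^7 mm⁴
Solid circle: I = πd⁴/64  ⇒  d = (64I/π)^(1/4) = (64×1.075×10^7/π)^(1/4) = 122 mm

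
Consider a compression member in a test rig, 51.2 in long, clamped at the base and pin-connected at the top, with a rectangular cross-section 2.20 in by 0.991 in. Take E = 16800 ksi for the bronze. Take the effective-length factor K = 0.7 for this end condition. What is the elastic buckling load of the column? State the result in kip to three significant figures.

Buckling occurs about the weak axis: I_min = h·b³/12 with b = 0.991 in (the shorter side).
I_min = 2.20×0.991³/12 = 0.1784 in⁴
Effective length L_e = K·L = 0.7 × 51.2 = 35.84 in
P_cr = π²EI / L_e² = π² × 16800×10³ × 0.1784 / 35.84² = 2.303×10^4 lb

P_cr ≈ 23.0 kip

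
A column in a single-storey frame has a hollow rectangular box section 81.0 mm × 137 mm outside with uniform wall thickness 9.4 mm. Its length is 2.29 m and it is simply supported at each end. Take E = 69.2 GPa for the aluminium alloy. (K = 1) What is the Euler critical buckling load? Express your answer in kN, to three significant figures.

P_cr ≈ 481 kN

Inner dimensions: h_i = 137 − 2×9.4 = 118.2 mm, b_i = 81.0 − 2×9.4 = 62.20 mm
Weak-axis I_min = (h_o·b_o³ − h_i·b_i³)/12 with b_o = 81.0, b_i = 62.20 mm (shorter outer/inner sides).
I_min = (137×81.0³ − 118.2×62.20³)/12 = 3.697×10^6 mm⁴
I = 3.697×10^6 mm⁴ = 3.697×10^-6 m⁴
Effective length L_e = K·L = 1 × 2.29 = 2.290 m
P_cr = π²EI / L_e² = π² × 69.2×10⁹ × 3.697×10^-6 / 2.290² = 4.815×10^5 N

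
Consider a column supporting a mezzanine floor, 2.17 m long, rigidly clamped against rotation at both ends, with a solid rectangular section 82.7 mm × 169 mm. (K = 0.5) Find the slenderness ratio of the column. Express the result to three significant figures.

Buckling occurs about the weak axis: I_min = h·b³/12 with b = 82.7 mm (the shorter side).
I_min = 169×82.7³/12 = 7.966×10^6 mm⁴
A = 1.398×10^4 mm²;  r_min = √(I/A) = √(7.966×10^6/1.398×10^4) = 23.87 mm
L_e = K·L = 0.5 × 2.17 m = 1.085 m = 1085.0 mm
λ = L_e / r_min = 1085.0 / 23.87 = 45.4

λ ≈ 45.4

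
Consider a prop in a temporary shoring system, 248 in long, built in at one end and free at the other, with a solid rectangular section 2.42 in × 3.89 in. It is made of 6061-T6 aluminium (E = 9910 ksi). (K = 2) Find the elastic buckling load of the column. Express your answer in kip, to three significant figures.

P_cr ≈ 1.83 kip

Buckling occurs about the weak axis: I_min = h·b³/12 with b = 2.42 in (the shorter side).
I_min = 3.89×2.42³/12 = 4.594 in⁴
Effective length L_e = K·L = 2 × 248 = 496.0 in
P_cr = π²EI / L_e² = π² × 9910×10³ × 4.594 / 496.0² = 1.827×10^3 lb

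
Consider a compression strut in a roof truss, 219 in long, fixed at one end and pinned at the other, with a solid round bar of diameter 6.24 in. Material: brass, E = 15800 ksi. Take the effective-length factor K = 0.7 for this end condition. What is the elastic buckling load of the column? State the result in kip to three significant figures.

I = πd⁴/64 = π×6.24⁴/64 = 74.42 in⁴
Effective length L_e = K·L = 0.7 × 219 = 153.3 in
P_cr = π²EI / L_e² = π² × 15800×10³ × 74.42 / 153.3² = 4.938×10^5 lb

P_cr ≈ 494 kip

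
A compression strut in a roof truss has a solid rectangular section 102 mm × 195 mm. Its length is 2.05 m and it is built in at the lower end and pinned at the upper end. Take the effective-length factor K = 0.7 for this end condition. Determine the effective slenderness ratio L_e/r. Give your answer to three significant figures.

λ ≈ 48.7

Buckling occurs about the weak axis: I_min = h·b³/12 with b = 102 mm (the shorter side).
I_min = 195×102³/12 = 1.724×10^7 mm⁴
A = 1.989×10^4 mm²;  r_min = √(I/A) = √(1.724×10^7/1.989×10^4) = 29.44 mm
L_e = K·L = 0.7 × 2.05 m = 1.435 m = 1435.0 mm
λ = L_e / r_min = 1435.0 / 29.44 = 48.7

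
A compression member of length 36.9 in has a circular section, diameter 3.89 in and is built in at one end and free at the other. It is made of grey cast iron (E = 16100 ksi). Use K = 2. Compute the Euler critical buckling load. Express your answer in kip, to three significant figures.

I = πd⁴/64 = π×3.89⁴/64 = 11.24 in⁴
Effective length L_e = K·L = 2 × 36.9 = 73.80 in
P_cr = π²EI / L_e² = π² × 16100×10³ × 11.24 / 73.80² = 3.279×10^5 lb

P_cr ≈ 328 kip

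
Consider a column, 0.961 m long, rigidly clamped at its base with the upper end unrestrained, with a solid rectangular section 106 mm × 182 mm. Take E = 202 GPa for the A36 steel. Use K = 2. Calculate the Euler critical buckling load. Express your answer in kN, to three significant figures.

P_cr ≈ 9750 kN

Buckling occurs about the weak axis: I_min = h·b³/12 with b = 106 mm (the shorter side).
I_min = 182×106³/12 = 1.806×10^7 mm⁴
I = 1.806×10^7 mm⁴ = 1.806×10^-5 m⁴
Effective length L_e = K·L = 2 × 0.961 = 1.922 m
P_cr = π²EI / L_e² = π² × 202×10⁹ × 1.806×10^-5 / 1.922² = 9.749×10^6 N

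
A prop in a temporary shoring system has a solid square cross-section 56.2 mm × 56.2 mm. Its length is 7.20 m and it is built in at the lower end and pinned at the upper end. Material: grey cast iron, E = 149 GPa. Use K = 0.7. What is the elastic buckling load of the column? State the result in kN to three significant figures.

I = a⁴/12 = 56.2⁴/12 = 8.313×10^5 mm⁴
I = 8.313×10^5 mm⁴ = 8.313×10^-7 m⁴
Effective length L_e = K·L = 0.7 × 7.20 = 5.040 m
P_cr = π²EI / L_e² = π² × 149×10⁹ × 8.313×10^-7 / 5.040² = 4.813×10^4 N

P_cr ≈ 48.1 kN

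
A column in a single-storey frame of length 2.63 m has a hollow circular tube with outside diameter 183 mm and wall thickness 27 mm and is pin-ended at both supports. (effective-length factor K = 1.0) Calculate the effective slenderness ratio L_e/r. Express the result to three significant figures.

λ ≈ 47.0

Inner diameter d_i = 183 − 2×27 = 129.0 mm
I = π(d_o⁴ − d_i⁴)/64 = π(183⁴ − 129.0⁴)/64 = 4.146×10^7 mm⁴
A = 1.323×10^4 mm²;  r_min = √(I/A) = √(4.146×10^7/1.323×10^4) = 55.97 mm
L_e = K·L = 1 × 2.63 m = 2.630 m = 2630.0 mm
λ = L_e / r_min = 2630.0 / 55.97 = 47.0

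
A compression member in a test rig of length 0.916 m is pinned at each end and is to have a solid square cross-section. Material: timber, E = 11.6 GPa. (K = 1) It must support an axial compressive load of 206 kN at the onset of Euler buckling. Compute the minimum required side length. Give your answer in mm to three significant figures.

a ≈ 65.2 mm

L_e = K·L = 1 × 0.916 = 0.9160 m
Required I = P_cr·L_e²/(π²E) = 2.060×10^5 × 0.9160² / (π² × 1.16×10^10) = 1.510×10^-6 m⁴
I_req = 1.510×10^6 mm⁴
Solid square: I = a⁴/12  ⇒  a = (12I)^(1/4) = (12×1.510×10^6)^(1/4) = 65.2 mm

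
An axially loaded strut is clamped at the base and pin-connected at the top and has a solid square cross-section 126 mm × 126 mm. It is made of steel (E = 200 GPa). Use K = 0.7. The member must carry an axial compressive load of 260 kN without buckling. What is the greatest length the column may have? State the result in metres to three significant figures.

L_max ≈ 18.0 m

I = a⁴/12 = 126⁴/12 = 2.100×10^7 mm⁴
I = 2.100×10^-5 m⁴
At the buckling limit P_cr = P = 2.600×10^5 N
From P_cr = π²EI/(K·L)²:  L = (1/K)·√(π²EI/P_cr) = (1/0.7)·√(π²×2.00×10^11×2.100×10^-5/2.600×10^5)
L = 18.0 m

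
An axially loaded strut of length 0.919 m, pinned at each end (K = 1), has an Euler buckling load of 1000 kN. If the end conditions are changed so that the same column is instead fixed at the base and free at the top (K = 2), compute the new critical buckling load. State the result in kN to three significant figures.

P_cr ∝ 1/K², so P_cr,new = P_cr,old × (K_old/K_new)² = 1000 × (1/2)²
= 1000 × 0.2500 = 250 kN

P_cr ≈ 250 kN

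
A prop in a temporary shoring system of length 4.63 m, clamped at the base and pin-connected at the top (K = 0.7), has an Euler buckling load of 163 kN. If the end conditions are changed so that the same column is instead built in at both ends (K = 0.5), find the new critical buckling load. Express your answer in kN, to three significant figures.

P_cr ≈ 319 kN

P_cr ∝ 1/K², so P_cr,new = P_cr,old × (K_old/K_new)² = 163 × (0.7/0.5)²
= 163 × 1.960 = 319 kN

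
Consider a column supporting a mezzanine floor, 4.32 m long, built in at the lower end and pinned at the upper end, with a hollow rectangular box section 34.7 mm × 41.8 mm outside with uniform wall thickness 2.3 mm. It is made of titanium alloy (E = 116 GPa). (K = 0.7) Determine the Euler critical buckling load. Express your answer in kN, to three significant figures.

Inner dimensions: h_i = 41.8 − 2×2.3 = 37.20 mm, b_i = 34.7 − 2×2.3 = 30.10 mm
Weak-axis I_min = (h_o·b_o³ − h_i·b_i³)/12 with b_o = 34.7, b_i = 30.10 mm (shorter outer/inner sides).
I_min = (41.8×34.7³ − 37.20×30.10³)/12 = 6.100×10^4 mm⁴
I = 6.100×10^4 mm⁴ = 6.100×10^-8 m⁴
Effective length L_e = K·L = 0.7 × 4.32 = 3.024 m
P_cr = π²EI / L_e² = π² × 116×10⁹ × 6.100×10^-8 / 3.024² = 7.637×10^3 N

P_cr ≈ 7.64 kN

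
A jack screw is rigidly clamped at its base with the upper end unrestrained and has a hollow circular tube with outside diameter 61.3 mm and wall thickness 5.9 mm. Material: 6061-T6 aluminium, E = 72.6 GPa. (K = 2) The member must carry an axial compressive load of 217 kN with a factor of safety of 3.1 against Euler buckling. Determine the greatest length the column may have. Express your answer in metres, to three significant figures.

L_max ≈ 0.326 m

Inner diameter d_i = 61.3 − 2×5.9 = 49.50 mm
I = π(d_o⁴ − d_i⁴)/64 = π(61.3⁴ − 49.50⁴)/64 = 3.984×10^5 mm⁴
I = 3.984×10^-7 m⁴
Required critical load P_cr = n·P = 3.1 × 217 = 672.7 kN = 6.727×10^5 N
From P_cr = π²EI/(K·L)²:  L = (1/K)·√(π²EI/P_cr) = (1/2)·√(π²×7.26×10^10×3.984×10^-7/6.727×10^5)
L = 0.326 m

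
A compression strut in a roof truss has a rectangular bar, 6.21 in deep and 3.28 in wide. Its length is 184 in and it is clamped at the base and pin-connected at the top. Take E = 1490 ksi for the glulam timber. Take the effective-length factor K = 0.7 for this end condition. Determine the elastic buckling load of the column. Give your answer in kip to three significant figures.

Buckling occurs about the weak axis: I_min = h·b³/12 with b = 3.28 in (the shorter side).
I_min = 6.21×3.28³/12 = 18.26 in⁴
Effective length L_e = K·L = 0.7 × 184 = 128.8 in
P_cr = π²EI / L_e² = π² × 1490×10³ × 18.26 / 128.8² = 1.619×10^4 lb

P_cr ≈ 16.2 kip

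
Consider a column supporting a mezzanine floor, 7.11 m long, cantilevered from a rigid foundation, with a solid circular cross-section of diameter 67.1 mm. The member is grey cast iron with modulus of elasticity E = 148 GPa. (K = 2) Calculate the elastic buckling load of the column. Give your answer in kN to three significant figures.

P_cr ≈ 7.19 kN

I = πd⁴/64 = π×67.1⁴/64 = 9.951×10^5 mm⁴
I = 9.951×10^5 mm⁴ = 9.951×10^-7 m⁴
Effective length L_e = K·L = 2 × 7.11 = 14.22 m
P_cr = π²EI / L_e² = π² × 148×10⁹ × 9.951×10^-7 / 14.22² = 7.188×10^3 N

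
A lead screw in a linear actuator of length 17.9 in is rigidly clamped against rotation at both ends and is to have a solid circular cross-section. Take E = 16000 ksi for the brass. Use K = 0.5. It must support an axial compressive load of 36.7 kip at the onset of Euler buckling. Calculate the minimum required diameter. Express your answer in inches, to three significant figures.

L_e = K·L = 0.5 × 17.9 = 8.950 in
Required I = P_cr·L_e²/(π²E) = 3.670×10^4 × 8.950² / (π² × 1.60×10^7) = 1.862×10^-2 in⁴
Solid circle: I = πd⁴/64  ⇒  d = (64I/π)^(1/4) = (64×1.862×10^-2/π)^(1/4) = 0.785 in

d ≈ 0.785 in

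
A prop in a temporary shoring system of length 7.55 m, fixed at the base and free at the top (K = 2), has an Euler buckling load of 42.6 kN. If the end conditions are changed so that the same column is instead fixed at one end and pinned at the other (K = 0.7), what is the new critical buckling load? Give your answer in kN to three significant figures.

P_cr ≈ 348 kN

P_cr ∝ 1/K², so P_cr,new = P_cr,old × (K_old/K_new)² = 42.6 × (2/0.7)²
= 42.6 × 8.163 = 348 kN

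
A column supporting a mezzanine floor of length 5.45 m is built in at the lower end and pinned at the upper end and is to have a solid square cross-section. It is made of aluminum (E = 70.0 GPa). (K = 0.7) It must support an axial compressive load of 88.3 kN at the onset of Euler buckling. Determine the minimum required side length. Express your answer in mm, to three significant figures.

L_e = K·L = 0.7 × 5.45 = 3.815 m
Required I = P_cr·L_e²/(π²E) = 8.830×10^4 × 3.815² / (π² × 7.00×10^10) = 1.860×10^-6 m⁴
I_req = 1.860×10^6 mm⁴
Solid square: I = a⁴/12  ⇒  a = (12I)^(1/4) = (12×1.860×10^6)^(1/4) = 68.7 mm

a ≈ 68.7 mm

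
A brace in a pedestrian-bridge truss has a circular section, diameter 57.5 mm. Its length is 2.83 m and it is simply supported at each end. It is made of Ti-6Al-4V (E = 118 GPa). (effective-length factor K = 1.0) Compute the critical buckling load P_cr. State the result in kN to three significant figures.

I = πd⁴/64 = π×57.5⁴/64 = 5.366×10^5 mm⁴
I = 5.366×10^5 mm⁴ = 5.366×10^-7 m⁴
Effective length L_e = K·L = 1 × 2.83 = 2.830 m
P_cr = π²EI / L_e² = π² × 118×10⁹ × 5.366×10^-7 / 2.830² = 7.803×10^4 N

P_cr ≈ 78.0 kN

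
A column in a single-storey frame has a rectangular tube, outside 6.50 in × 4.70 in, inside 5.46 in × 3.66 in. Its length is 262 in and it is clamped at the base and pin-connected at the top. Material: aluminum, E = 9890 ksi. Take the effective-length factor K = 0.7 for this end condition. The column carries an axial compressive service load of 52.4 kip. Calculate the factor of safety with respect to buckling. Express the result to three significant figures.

Weak-axis I_min = (h_o·b_o³ − h_i·b_i³)/12 with b_o = 4.70, b_i = 3.660 in (shorter outer/inner sides).
I_min = (6.50×4.70³ − 5.460×3.660³)/12 = 33.93 in⁴
Effective length L_e = K·L = 0.7 × 262 = 183.4 in
P_cr = π²EI / L_e² = π² × 9890×10³ × 33.93 / 183.4² = 9.846×10^4 lb
Factor of safety n = P_cr / P = 98.464 / 52.4 = 1.88

n ≈ 1.88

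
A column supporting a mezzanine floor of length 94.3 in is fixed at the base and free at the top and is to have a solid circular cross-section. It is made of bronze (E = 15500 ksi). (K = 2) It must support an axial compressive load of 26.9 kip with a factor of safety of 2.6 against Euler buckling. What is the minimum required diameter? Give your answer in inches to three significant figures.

d ≈ 4.27 in

Required P_cr = n·P = 2.6 × 26.9 = 69.94 kip
L_e = K·L = 2 × 94.3 = 188.6 in
Required I = P_cr·L_e²/(π²E) = 6.994×10^4 × 188.6² / (π² × 1.55×10^7) = 16.26 in⁴
Solid circle: I = πd⁴/64  ⇒  d = (64I/π)^(1/4) = (64×16.26/π)^(1/4) = 4.27 in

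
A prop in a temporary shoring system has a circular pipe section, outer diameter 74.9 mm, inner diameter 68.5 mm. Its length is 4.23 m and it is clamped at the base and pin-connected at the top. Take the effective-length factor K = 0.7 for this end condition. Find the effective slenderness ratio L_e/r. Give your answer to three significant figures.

d_o = 74.9 mm, d_i = 68.5 mm
I = π(d_o⁴ − d_i⁴)/64 = π(74.9⁴ − 68.50⁴)/64 = 4.641×10^5 mm⁴
A = 720.8 mm²;  r_min = √(I/A) = √(4.641×10^5/720.8) = 25.38 mm
L_e = K·L = 0.7 × 4.23 m = 2.961 m = 2961.0 mm
λ = L_e / r_min = 2961.0 / 25.38 = 117

λ ≈ 117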